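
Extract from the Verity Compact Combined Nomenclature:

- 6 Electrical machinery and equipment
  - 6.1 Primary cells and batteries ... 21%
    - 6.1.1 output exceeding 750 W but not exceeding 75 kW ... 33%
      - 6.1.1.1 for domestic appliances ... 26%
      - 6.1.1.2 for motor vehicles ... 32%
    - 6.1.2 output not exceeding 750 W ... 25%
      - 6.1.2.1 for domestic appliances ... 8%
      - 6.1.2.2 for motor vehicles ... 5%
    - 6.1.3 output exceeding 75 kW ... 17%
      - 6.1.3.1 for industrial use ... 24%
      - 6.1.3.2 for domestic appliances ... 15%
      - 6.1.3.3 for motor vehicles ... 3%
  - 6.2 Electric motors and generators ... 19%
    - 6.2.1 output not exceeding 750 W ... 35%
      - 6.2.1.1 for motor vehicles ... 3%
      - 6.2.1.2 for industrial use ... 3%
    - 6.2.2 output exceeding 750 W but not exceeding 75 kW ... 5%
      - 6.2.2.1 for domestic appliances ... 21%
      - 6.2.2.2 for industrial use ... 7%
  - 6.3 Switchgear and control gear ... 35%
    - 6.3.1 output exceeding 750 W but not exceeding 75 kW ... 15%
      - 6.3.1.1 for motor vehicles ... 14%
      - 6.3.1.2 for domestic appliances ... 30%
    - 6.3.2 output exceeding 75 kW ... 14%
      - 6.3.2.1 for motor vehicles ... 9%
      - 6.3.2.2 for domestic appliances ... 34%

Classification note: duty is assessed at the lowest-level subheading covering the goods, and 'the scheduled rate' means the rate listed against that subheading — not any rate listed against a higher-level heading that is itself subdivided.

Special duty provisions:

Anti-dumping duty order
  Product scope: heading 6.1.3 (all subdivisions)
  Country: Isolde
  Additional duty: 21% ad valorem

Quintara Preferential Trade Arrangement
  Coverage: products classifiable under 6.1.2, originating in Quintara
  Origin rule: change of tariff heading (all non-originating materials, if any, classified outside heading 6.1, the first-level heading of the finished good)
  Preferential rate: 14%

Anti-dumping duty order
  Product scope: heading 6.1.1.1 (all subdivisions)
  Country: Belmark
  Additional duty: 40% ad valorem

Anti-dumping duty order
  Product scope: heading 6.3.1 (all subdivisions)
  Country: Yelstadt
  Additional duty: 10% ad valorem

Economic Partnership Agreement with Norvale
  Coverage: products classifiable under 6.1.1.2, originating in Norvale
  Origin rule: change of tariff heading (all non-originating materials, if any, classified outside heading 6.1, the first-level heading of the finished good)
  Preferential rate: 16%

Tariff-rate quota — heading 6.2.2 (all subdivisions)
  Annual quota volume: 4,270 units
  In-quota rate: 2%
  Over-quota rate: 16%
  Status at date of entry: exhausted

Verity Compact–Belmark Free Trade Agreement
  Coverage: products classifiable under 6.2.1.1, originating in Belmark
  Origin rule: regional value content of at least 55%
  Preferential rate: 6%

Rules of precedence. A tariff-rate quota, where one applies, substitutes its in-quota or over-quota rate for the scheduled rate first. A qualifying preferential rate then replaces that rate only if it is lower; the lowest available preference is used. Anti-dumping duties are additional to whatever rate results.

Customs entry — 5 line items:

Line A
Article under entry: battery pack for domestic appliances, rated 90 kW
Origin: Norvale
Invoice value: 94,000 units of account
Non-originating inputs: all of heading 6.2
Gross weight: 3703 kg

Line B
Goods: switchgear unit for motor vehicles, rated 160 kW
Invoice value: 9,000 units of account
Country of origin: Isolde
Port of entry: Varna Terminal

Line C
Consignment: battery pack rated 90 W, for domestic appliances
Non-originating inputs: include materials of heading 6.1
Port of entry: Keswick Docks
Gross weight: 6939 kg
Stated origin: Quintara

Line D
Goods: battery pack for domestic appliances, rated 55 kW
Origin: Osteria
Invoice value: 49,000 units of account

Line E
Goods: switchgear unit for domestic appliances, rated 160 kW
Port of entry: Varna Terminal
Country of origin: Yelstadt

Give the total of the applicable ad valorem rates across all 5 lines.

Line A: battery pack → 6.1; rated 90 kW → 6.1.3; for domestic appliances → 6.1.3.2. Scheduled 15%. Norvale agreement on 6.1.1.2: 6.1.3.2 not covered. → 15%.
Line B: switchgear unit → 6.3; rated 160 kW → 6.3.2; for motor vehicles → 6.3.2.1. Scheduled 9%. No special measure applies. → 9%.
Line C: battery pack → 6.1; rated 90 W → 6.1.2; for domestic appliances → 6.1.2.1. Scheduled 8%. Quintara agreement on 6.1.2: CTH not met. → 8%.
Line D: battery pack → 6.1; rated 55 kW → 6.1.1; for domestic appliances → 6.1.1.1. Scheduled 26%. No special measure applies. → 26%.
Line E: switchgear unit → 6.3; rated 160 kW → 6.3.2; for domestic appliances → 6.3.2.2. Scheduled 34%. No special measure applies. → 34%.
Sum: 15% + 9% + 8% + 26% + 34% = 92%.

92%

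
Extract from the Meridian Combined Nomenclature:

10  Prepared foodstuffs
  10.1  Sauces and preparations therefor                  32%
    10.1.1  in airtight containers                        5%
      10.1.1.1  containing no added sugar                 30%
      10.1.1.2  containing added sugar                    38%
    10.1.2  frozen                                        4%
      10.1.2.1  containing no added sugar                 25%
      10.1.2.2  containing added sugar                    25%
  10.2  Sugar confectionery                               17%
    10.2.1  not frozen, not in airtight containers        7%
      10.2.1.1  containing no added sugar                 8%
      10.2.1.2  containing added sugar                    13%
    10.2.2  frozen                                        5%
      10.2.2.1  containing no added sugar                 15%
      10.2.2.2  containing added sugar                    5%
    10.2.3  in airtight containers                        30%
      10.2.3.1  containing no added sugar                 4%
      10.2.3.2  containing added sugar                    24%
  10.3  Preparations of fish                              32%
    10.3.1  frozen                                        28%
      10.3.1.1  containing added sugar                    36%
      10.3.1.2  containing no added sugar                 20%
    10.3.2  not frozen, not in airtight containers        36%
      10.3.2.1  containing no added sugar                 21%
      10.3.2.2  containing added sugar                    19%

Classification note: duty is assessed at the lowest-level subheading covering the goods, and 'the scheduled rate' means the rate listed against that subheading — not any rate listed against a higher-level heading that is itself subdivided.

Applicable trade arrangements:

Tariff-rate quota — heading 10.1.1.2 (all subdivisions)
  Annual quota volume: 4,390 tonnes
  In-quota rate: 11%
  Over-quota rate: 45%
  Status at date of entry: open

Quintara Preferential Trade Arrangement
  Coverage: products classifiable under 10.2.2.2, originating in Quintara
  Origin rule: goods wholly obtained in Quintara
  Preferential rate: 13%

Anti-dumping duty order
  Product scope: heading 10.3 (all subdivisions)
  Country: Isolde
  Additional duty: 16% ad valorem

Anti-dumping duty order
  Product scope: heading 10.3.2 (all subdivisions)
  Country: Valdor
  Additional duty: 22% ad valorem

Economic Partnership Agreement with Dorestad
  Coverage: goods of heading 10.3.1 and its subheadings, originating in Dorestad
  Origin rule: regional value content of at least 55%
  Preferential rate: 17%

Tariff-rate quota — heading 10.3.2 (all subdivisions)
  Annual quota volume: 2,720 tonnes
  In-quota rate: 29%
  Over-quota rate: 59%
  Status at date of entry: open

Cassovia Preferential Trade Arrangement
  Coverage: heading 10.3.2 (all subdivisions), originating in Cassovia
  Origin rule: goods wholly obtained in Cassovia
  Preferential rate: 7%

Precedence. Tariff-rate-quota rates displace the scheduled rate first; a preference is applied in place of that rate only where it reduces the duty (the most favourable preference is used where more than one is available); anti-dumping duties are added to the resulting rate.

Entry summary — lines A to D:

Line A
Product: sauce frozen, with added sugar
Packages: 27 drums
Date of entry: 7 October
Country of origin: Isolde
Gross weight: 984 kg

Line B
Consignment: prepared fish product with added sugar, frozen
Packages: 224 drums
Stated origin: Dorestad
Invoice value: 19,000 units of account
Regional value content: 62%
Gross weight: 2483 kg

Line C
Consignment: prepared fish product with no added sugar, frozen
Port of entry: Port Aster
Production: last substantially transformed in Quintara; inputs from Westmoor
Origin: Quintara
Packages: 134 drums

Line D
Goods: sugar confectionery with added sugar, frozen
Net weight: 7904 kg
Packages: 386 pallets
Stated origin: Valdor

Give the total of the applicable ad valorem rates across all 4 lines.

Line A: sauce → 10.1; frozen → 10.1.2; with added sugar → 10.1.2.2. Scheduled 25%. No special measure applies. → 25%.
Line B: prepared fish product → 10.3; frozen → 10.3.1; with added sugar → 10.3.1.1. Scheduled 36%. Dorestad agreement on 10.3.1: RVC ≥ 55% → 17% available; preferential 17%. → 17%.
Line C: prepared fish product → 10.3; frozen → 10.3.1; with no added sugar → 10.3.1.2. Scheduled 20%. Quintara agreement on 10.2.2.2: 10.3.1.2 not covered. → 20%.
Line D: sugar confectionery → 10.2; frozen → 10.2.2; with added sugar → 10.2.2.2. Scheduled 5%. No special measure applies. → 5%.
Sum: 25% + 17% + 20% + 5% = 67%.

67%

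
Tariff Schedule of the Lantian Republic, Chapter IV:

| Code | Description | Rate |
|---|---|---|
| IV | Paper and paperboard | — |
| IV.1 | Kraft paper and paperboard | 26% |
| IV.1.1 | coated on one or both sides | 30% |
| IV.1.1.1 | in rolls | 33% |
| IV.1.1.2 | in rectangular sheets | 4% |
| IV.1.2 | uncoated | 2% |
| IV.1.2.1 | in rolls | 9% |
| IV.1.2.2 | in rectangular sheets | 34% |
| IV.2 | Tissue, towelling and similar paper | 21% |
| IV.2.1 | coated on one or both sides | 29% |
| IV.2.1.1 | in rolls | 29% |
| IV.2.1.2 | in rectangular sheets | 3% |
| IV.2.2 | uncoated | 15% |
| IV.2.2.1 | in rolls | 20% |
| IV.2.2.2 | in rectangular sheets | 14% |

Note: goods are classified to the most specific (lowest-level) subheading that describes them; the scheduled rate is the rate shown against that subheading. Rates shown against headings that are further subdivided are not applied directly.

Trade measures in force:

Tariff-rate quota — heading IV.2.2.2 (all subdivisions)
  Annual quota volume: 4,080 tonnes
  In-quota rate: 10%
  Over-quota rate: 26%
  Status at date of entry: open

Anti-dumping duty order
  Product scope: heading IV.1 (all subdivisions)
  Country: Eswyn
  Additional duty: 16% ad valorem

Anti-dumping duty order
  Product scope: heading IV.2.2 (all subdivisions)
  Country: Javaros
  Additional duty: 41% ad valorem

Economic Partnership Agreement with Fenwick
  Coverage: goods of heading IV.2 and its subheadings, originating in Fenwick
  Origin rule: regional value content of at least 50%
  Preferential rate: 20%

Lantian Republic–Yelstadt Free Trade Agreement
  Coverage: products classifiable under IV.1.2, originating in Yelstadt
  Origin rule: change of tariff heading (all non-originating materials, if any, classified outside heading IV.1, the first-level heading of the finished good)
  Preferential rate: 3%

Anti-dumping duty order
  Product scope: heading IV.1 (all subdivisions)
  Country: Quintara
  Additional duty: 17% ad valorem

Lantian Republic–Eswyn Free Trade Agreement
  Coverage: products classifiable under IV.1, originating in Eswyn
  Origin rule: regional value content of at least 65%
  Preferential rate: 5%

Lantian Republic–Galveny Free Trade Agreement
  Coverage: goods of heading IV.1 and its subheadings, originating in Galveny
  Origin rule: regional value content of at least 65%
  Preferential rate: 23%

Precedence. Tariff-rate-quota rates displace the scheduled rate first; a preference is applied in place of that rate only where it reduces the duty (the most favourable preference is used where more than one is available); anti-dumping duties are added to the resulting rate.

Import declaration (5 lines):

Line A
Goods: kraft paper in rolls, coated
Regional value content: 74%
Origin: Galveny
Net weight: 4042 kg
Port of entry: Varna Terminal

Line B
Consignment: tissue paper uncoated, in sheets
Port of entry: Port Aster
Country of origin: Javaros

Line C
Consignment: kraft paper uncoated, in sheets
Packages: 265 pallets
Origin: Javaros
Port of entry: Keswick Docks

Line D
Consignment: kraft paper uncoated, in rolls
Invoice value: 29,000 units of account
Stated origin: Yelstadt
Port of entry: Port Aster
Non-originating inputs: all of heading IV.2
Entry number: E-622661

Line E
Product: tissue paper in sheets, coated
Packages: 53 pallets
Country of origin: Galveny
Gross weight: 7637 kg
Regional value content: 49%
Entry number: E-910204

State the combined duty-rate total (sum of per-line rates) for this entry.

Line A: kraft paper → IV.1; coated → IV.1.1; in rolls → IV.1.1.1. Scheduled 33%. Galveny agreement on IV.1: RVC ≥ 65% → 23% available; preferential 23%. → 23%.
Line B: tissue paper → IV.2; uncoated → IV.2.2; in sheets → IV.2.2.2. Scheduled 14%. quota on IV.2.2.2 open → in-quota 10%; anti-dumping (Javaros, IV.2.2): +41%; total 10% + 41% = 51%. → 51%.
Line C: kraft paper → IV.1; uncoated → IV.1.2; in sheets → IV.1.2.2. Scheduled 34%. No special measure applies. → 34%.
Line D: kraft paper → IV.1; uncoated → IV.1.2; in rolls → IV.1.2.1. Scheduled 9%. Yelstadt agreement on IV.1.2: CTH met → 3% available; preferential 3%. → 3%.
Line E: tissue paper → IV.2; coated → IV.2.1; in sheets → IV.2.1.2. Scheduled 3%. Galveny agreement on IV.1: IV.2.1.2 not covered. → 3%.
Sum: 23% + 51% + 34% + 3% + 3% = 114%.

114%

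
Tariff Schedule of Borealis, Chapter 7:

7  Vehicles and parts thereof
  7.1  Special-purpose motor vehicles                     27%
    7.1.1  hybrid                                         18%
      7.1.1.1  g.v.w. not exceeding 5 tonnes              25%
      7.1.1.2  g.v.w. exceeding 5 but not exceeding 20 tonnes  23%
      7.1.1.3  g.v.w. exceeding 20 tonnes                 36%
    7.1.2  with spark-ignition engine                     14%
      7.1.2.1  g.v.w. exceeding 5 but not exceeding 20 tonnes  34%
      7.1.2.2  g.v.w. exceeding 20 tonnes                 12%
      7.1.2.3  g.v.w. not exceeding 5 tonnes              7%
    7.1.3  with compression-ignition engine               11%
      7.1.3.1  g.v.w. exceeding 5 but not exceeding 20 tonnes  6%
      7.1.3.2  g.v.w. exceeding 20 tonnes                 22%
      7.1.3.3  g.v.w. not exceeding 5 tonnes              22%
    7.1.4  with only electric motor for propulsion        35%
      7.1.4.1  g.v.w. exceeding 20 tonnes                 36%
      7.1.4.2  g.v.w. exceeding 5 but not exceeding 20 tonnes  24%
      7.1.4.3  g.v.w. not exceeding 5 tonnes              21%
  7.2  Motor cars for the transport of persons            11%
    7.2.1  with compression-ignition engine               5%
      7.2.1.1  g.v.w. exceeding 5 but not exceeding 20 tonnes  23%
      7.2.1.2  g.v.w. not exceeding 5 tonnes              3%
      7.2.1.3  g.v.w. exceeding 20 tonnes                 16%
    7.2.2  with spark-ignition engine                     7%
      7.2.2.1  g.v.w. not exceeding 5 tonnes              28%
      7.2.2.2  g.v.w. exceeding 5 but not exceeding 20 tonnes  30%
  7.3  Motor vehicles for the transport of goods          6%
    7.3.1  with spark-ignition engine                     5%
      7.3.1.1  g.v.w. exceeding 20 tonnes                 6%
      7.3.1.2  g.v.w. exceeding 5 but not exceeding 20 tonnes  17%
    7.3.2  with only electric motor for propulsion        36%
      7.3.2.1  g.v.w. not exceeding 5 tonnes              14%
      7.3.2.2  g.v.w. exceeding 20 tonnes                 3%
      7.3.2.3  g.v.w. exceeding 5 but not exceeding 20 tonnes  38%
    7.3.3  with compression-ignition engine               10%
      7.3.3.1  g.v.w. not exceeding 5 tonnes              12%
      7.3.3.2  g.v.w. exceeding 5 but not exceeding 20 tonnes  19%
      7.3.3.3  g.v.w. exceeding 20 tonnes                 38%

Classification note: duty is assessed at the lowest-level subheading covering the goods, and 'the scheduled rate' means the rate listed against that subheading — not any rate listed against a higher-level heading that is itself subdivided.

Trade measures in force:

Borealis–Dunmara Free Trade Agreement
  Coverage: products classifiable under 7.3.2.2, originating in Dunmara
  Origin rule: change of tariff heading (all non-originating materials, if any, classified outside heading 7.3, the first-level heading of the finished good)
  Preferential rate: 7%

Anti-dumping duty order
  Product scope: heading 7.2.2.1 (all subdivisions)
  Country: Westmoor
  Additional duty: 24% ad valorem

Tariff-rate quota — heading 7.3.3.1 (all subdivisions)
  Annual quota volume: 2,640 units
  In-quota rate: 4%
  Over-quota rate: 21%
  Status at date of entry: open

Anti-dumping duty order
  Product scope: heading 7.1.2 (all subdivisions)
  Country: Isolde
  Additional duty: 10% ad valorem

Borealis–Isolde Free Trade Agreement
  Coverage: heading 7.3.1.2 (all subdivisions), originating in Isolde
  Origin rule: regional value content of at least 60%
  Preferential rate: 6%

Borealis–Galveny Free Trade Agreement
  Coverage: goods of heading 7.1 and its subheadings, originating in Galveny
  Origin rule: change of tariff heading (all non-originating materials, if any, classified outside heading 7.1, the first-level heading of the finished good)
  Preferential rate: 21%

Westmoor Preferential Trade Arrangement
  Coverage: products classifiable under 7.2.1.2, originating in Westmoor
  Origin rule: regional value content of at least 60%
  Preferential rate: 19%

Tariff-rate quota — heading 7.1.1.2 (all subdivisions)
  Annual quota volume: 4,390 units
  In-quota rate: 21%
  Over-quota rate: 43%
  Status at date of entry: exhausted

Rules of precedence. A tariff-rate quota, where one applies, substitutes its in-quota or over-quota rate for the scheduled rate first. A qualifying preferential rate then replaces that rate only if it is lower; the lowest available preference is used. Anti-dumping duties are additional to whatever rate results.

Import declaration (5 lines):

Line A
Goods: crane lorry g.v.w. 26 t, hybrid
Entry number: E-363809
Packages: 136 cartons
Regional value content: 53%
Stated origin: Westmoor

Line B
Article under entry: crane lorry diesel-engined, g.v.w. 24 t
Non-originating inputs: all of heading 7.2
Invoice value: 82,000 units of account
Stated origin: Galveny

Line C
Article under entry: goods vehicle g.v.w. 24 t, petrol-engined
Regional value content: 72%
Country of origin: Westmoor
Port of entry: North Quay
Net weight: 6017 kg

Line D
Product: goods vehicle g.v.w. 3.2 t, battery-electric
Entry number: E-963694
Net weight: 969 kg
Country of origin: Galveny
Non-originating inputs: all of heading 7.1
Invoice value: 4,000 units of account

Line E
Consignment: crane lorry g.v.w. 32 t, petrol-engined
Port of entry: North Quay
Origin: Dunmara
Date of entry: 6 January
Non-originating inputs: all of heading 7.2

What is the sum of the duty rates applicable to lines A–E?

Line A: crane lorry → 7.1; hybrid → 7.1.1; g.v.w. 26 t → 7.1.1.3. Scheduled 36%. Westmoor agreement on 7.2.1.2: 7.1.1.3 not covered. → 36%.
Line B: crane lorry → 7.1; diesel-engined → 7.1.3; g.v.w. 24 t → 7.1.3.2. Scheduled 22%. Galveny agreement on 7.1: CTH met → 21% available; preferential 21%. → 21%.
Line C: goods vehicle → 7.3; petrol-engined → 7.3.1; g.v.w. 24 t → 7.3.1.1. Scheduled 6%. Westmoor agreement on 7.2.1.2: 7.3.1.1 not covered. → 6%.
Line D: goods vehicle → 7.3; battery-electric → 7.3.2; g.v.w. 3.2 t → 7.3.2.1. Scheduled 14%. Galveny agreement on 7.1: 7.3.2.1 not covered. → 14%.
Line E: crane lorry → 7.1; petrol-engined → 7.1.2; g.v.w. 32 t → 7.1.2.2. Scheduled 12%. Dunmara agreement on 7.3.2.2: 7.1.2.2 not covered. → 12%.
Sum: 36% + 21% + 6% + 14% + 12% = 89%.

89%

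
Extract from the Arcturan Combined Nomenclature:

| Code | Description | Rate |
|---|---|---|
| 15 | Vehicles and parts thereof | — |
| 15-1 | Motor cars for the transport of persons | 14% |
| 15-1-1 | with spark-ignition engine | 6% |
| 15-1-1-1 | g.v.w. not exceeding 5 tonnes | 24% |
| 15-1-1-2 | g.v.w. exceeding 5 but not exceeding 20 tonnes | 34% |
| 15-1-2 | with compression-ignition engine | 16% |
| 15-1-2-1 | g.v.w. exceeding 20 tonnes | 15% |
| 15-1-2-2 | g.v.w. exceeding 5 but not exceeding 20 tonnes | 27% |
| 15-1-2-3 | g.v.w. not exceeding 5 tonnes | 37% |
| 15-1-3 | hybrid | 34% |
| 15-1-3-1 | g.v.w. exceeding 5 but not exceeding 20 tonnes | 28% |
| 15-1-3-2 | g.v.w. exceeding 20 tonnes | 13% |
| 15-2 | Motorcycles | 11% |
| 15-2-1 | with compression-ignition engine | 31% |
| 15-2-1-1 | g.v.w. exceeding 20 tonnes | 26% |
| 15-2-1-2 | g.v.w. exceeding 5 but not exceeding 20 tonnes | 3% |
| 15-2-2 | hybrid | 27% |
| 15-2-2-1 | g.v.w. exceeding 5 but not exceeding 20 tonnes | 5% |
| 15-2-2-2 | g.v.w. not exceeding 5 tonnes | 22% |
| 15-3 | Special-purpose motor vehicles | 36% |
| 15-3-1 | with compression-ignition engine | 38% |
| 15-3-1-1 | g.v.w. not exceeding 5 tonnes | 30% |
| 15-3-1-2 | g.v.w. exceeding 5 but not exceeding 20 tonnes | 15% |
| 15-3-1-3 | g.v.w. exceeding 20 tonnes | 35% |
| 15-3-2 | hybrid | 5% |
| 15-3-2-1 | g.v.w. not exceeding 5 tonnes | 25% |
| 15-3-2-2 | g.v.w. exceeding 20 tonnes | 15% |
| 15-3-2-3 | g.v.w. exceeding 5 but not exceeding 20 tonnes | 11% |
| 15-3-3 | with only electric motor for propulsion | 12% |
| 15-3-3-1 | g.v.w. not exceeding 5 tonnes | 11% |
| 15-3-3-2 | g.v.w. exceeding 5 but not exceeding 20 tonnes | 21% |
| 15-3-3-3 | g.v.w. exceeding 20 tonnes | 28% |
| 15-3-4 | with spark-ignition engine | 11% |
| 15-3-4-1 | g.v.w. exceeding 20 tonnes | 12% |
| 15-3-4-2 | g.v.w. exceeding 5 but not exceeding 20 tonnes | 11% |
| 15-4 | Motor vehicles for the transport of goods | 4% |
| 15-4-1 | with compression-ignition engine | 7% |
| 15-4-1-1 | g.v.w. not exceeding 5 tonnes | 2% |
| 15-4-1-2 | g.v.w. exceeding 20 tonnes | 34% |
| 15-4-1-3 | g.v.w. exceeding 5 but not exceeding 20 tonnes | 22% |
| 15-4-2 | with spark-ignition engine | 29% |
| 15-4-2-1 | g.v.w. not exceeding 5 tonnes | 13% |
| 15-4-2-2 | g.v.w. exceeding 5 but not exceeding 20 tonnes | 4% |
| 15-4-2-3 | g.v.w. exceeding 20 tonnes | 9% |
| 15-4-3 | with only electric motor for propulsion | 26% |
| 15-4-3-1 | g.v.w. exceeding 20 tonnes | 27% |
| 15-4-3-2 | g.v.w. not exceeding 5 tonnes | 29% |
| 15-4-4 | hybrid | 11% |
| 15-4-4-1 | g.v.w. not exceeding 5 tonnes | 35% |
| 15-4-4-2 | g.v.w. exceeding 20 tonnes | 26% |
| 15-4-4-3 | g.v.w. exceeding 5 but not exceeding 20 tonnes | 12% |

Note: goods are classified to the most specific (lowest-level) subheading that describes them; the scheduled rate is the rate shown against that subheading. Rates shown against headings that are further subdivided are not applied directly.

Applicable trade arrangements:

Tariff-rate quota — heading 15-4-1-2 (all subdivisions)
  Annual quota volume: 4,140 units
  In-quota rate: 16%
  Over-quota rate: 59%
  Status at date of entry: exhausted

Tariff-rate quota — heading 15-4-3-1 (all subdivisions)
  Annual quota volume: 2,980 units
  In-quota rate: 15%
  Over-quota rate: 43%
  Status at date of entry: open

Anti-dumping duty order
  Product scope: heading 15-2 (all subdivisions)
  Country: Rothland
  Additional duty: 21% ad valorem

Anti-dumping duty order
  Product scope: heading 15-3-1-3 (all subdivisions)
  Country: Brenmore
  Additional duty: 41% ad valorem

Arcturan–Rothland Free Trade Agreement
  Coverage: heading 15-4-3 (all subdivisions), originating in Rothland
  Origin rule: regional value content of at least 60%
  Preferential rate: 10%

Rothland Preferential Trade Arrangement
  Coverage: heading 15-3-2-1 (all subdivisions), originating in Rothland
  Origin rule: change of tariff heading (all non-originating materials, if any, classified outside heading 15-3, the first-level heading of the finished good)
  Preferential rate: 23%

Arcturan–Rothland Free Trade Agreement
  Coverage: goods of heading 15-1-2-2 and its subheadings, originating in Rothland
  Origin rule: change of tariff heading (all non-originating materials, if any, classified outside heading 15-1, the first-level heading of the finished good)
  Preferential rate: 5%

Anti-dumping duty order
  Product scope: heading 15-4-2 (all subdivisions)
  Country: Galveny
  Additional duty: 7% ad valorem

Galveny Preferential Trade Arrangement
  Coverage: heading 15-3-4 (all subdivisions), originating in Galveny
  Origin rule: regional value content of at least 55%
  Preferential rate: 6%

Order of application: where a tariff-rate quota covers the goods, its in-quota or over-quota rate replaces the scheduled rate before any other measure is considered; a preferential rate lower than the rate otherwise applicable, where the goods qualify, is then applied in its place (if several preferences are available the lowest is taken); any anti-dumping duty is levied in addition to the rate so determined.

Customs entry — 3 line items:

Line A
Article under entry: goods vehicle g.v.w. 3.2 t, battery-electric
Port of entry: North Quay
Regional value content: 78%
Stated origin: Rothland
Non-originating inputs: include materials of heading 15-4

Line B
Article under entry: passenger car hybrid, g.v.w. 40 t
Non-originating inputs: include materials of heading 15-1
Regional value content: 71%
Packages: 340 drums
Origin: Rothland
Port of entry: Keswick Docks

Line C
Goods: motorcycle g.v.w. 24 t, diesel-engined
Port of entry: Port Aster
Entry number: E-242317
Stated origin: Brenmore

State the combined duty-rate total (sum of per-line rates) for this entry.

49%

Line A: goods vehicle → 15-4; battery-electric → 15-4-3; g.v.w. 3.2 t → 15-4-3-2. Scheduled 29%. Rothland agreement on 15-4-3: RVC ≥ 60% → 10% available; Rothland agreement on 15-3-2-1: 15-4-3-2 not covered; Rothland agreement on 15-1-2-2: 15-4-3-2 not covered; preferential 10%. → 10%.
Line B: passenger car → 15-1; hybrid → 15-1-3; g.v.w. 40 t → 15-1-3-2. Scheduled 13%. Rothland agreement on 15-4-3: 15-1-3-2 not covered; Rothland agreement on 15-3-2-1: 15-1-3-2 not covered; Rothland agreement on 15-1-2-2: 15-1-3-2 not covered. → 13%.
Line C: motorcycle → 15-2; diesel-engined → 15-2-1; g.v.w. 24 t → 15-2-1-1. Scheduled 26%. No special measure applies. → 26%.
Sum: 10% + 13% + 26% = 49%.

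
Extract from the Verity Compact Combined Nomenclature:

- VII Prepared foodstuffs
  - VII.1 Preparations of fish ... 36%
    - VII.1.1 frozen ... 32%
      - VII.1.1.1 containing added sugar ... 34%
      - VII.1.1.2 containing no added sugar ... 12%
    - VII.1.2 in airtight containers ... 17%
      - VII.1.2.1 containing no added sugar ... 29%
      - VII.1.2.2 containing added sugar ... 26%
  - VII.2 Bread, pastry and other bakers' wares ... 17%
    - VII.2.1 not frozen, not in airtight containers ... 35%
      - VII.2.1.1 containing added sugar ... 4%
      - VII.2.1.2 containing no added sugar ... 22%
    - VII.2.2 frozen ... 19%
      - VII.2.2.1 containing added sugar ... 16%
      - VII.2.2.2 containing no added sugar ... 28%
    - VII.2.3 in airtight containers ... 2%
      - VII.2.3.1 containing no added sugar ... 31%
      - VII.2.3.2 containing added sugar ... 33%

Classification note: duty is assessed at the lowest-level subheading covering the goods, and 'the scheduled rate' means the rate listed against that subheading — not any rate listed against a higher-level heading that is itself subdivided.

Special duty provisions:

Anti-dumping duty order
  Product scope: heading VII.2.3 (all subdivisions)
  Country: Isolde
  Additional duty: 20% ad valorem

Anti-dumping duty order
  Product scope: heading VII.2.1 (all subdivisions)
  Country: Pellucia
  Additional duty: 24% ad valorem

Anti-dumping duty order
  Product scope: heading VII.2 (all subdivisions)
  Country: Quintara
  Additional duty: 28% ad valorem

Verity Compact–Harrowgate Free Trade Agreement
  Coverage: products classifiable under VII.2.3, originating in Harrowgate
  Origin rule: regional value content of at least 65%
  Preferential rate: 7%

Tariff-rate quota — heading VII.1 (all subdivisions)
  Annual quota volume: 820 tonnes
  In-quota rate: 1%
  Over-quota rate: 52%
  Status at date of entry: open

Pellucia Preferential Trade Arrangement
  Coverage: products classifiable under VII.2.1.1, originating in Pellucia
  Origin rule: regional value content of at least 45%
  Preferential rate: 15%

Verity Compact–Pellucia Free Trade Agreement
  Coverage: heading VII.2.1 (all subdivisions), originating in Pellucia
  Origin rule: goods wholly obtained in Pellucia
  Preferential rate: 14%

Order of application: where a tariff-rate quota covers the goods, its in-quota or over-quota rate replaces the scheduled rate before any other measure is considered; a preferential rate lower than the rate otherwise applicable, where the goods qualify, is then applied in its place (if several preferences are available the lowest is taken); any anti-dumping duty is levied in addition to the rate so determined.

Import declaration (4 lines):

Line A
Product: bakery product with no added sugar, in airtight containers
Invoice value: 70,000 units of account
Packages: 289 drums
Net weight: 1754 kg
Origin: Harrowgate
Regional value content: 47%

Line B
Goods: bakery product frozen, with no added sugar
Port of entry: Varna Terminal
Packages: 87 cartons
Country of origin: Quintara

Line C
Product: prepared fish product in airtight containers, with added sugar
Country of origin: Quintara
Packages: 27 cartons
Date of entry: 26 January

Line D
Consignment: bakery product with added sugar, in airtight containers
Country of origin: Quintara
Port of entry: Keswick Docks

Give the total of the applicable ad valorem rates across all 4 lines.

Line A: bakery product → VII.2; in airtight containers → VII.2.3; with no added sugar → VII.2.3.1. Scheduled 31%. Harrowgate agreement on VII.2.3: RVC < 65%. → 31%.
Line B: bakery product → VII.2; frozen → VII.2.2; with no added sugar → VII.2.2.2. Scheduled 28%. anti-dumping (Quintara, VII.2): +28%; total 28% + 28% = 56%. → 56%.
Line C: prepared fish product → VII.1; in airtight containers → VII.1.2; with added sugar → VII.1.2.2. Scheduled 26%. quota on VII.1 open → in-quota 1%. → 1%.
Line D: bakery product → VII.2; in airtight containers → VII.2.3; with added sugar → VII.2.3.2. Scheduled 33%. anti-dumping (Quintara, VII.2): +28%; total 33% + 28% = 61%. → 61%.
Sum: 31% + 56% + 1% + 61% = 149%.

149%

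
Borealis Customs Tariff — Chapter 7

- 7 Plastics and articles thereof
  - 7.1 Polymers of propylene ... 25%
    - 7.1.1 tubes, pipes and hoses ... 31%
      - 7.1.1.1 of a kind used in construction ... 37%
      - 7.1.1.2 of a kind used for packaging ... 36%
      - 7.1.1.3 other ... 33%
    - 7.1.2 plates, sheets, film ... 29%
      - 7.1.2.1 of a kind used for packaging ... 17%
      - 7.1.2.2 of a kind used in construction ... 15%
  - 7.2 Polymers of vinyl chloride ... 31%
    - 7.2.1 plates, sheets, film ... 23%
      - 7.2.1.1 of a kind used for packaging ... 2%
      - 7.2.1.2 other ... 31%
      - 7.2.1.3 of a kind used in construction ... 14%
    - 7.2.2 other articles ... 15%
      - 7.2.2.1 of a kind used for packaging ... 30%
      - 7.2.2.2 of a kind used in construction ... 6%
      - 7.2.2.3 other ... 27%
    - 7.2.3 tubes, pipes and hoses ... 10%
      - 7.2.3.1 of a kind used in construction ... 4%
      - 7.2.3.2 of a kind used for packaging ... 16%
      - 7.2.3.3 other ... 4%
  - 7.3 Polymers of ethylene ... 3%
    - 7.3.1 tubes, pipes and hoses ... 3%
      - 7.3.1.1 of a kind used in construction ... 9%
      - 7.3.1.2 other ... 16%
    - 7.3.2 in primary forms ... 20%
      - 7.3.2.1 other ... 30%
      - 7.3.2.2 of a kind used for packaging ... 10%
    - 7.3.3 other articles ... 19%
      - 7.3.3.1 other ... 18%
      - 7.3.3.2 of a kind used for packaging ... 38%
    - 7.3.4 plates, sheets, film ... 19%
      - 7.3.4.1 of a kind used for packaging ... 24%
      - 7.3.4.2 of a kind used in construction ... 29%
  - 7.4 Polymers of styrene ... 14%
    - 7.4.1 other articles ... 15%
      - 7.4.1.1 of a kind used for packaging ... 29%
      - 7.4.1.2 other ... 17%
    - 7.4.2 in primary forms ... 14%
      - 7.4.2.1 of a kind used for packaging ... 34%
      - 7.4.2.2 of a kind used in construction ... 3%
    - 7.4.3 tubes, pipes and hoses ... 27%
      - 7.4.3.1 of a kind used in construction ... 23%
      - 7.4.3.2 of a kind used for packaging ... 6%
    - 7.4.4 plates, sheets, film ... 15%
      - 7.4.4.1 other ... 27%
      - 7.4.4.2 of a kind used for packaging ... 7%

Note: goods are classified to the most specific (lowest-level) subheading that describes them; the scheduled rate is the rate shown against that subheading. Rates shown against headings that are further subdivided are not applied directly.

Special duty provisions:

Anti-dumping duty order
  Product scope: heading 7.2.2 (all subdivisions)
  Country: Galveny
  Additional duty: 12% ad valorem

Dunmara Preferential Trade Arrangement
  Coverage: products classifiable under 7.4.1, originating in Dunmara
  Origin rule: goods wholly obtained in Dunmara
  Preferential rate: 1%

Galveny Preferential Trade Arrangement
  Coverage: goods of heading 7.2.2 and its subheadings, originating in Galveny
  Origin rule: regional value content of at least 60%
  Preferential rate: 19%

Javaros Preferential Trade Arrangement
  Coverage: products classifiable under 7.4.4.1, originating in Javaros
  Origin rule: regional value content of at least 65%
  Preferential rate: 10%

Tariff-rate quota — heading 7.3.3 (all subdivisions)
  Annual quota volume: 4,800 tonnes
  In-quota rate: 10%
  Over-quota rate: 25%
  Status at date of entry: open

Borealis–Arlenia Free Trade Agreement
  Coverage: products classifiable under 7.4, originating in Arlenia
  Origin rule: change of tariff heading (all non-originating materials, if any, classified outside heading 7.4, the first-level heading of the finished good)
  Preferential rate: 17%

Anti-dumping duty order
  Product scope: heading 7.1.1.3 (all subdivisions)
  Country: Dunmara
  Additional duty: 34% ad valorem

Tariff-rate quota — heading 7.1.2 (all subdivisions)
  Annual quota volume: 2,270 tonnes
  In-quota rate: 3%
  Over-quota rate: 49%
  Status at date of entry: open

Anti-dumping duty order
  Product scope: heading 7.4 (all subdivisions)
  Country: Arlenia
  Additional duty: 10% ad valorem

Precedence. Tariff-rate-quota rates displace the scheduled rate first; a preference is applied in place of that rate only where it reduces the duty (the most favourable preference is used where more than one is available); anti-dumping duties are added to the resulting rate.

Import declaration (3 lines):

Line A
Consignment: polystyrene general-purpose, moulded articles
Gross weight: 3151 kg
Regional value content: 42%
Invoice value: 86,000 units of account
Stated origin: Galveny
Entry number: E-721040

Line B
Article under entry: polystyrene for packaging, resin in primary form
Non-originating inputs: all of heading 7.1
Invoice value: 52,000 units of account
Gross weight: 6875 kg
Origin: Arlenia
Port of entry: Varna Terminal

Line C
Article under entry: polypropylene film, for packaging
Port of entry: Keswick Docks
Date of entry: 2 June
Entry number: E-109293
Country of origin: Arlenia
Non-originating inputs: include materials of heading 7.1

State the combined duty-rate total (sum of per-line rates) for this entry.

Line A: polystyrene → 7.4; moulded articles → 7.4.1; general-purpose → 7.4.1.2. Scheduled 17%. Galveny agreement on 7.2.2: 7.4.1.2 not covered. → 17%.
Line B: polystyrene → 7.4; resin in primary form → 7.4.2; for packaging → 7.4.2.1. Scheduled 34%. Arlenia agreement on 7.4: CTH met → 17% available; preferential 17%; anti-dumping (Arlenia, 7.4): +10%; total 17% + 10% = 27%. → 27%.
Line C: polypropylene → 7.1; film → 7.1.2; for packaging → 7.1.2.1. Scheduled 17%. quota on 7.1.2 open → in-quota 3%; Arlenia agreement on 7.4: 7.1.2.1 not covered. → 3%.
Sum: 17% + 27% + 3% = 47%.

47%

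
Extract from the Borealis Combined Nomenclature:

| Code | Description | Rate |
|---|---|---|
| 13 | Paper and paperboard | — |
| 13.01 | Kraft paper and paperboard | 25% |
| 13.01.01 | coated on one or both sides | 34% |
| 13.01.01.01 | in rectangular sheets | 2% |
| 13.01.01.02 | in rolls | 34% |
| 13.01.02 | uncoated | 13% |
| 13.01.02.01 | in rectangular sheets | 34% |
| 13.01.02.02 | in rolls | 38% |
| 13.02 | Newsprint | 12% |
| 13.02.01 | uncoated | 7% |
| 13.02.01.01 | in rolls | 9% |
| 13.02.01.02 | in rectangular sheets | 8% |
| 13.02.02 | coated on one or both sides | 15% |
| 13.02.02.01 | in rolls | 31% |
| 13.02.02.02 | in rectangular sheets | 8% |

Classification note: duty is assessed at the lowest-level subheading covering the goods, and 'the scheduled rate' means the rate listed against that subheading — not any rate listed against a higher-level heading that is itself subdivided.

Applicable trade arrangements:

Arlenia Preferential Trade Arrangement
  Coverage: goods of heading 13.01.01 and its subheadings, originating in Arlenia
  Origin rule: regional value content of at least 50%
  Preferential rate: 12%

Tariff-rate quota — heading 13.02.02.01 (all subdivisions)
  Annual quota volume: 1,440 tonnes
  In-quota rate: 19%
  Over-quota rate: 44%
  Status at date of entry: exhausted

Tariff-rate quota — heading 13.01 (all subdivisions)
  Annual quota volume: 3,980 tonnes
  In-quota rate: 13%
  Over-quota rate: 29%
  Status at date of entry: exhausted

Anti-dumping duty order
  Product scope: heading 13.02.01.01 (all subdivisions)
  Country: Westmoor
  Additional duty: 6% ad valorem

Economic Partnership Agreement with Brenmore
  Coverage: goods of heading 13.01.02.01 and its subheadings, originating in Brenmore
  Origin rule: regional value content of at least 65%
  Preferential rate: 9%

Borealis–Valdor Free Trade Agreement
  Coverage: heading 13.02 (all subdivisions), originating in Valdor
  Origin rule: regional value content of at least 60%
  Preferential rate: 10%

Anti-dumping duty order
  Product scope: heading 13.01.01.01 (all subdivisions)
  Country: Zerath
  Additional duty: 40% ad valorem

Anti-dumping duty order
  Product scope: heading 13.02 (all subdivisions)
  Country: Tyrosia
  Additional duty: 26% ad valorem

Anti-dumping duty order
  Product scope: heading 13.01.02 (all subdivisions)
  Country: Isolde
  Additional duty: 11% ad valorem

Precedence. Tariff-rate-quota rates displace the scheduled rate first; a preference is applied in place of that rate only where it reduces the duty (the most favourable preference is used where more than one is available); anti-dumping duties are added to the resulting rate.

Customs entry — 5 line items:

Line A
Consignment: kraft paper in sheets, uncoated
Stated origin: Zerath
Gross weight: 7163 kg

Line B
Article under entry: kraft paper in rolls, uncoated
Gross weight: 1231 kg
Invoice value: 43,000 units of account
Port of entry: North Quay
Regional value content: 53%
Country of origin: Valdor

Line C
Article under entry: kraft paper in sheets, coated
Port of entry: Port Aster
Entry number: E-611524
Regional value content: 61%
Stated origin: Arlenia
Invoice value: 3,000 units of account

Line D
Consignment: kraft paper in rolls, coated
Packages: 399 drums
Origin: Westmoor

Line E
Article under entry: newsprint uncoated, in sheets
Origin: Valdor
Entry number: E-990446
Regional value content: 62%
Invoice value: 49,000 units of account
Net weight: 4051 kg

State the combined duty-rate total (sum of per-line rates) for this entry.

Line A: kraft paper → 13.01; uncoated → 13.01.02; in sheets → 13.01.02.01. Scheduled 34%. quota on 13.01 exhausted → over-quota 29%. → 29%.
Line B: kraft paper → 13.01; uncoated → 13.01.02; in rolls → 13.01.02.02. Scheduled 38%. quota on 13.01 exhausted → over-quota 29%; Valdor agreement on 13.02: 13.01.02.02 not covered. → 29%.
Line C: kraft paper → 13.01; coated → 13.01.01; in sheets → 13.01.01.01. Scheduled 2%. quota on 13.01 exhausted → over-quota 29%; Arlenia agreement on 13.01.01: RVC ≥ 50% → 12% available; preferential 12%. → 12%.
Line D: kraft paper → 13.01; coated → 13.01.01; in rolls → 13.01.01.02. Scheduled 34%. quota on 13.01 exhausted → over-quota 29%. → 29%.
Line E: newsprint → 13.02; uncoated → 13.02.01; in sheets → 13.02.01.02. Scheduled 8%. Valdor agreement on 13.02: RVC ≥ 60% → 10% available; preference 10% not lower than 8% → no reduction. → 8%.
Sum: 29% + 29% + 12% + 29% + 8% = 107%.

107%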